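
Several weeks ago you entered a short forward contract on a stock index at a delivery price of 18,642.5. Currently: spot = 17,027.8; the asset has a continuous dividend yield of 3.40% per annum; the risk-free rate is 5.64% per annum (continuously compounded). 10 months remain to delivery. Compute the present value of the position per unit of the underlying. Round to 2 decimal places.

Current fair forward for the remaining 10 months: F = S·e^((r − q)·T), (r − q) = 0.0564 − 0.0340 = 0.0224
F = 17027.8 · e^(0.0224 × 10/12) = 17027.8 × 1.01884198 = 17348.6375
Value of long forward = (F − K)·e^(−rT) = (17348.6375 − 18642.5) · e^(−0.0564·10/12)
= -1293.8625 × 0.95408740 = -1234.46
Short position value = −(long value) = 1234.46

1234.46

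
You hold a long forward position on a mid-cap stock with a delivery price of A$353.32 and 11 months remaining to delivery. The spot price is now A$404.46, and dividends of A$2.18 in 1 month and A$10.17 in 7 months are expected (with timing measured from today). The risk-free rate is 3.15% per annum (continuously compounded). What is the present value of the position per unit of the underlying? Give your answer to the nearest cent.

PV(remaining dividends) I = 2.18·e^(−0.0315·1/12) + 10.17·e^(−0.0315·7/12) = 12.1591
Current forward F = (S − I)·e^(rT) = (404.46 − 12.1591)·e^(0.0315·11/12) = 392.3009 × 1.029296 = 403.7937
Value (long) = (F − K)·e^(−rT) = (403.7937 − 353.32) × 0.971538 = 49.0371
Value = A$49.04

A$49.04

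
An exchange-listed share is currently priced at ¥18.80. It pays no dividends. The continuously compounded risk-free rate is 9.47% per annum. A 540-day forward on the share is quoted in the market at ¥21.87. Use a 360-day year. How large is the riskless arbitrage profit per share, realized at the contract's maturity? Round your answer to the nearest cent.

¥0.20 per share

Fair forward: F* = S·e^(carry·T), with carry = r = 0.0947
F* = 18.80 · e^(0.0947 × 540/360) = 18.80 · e^0.142050 = 18.80 × 1.152634 = ¥21.6695
Market ¥21.87 > fair ¥21.6695: forward overpriced → cash-and-carry (buy spot, short the forward).
At maturity, profit = |F_mkt − F*| = |21.87 − 21.6695| = ¥0.20 per share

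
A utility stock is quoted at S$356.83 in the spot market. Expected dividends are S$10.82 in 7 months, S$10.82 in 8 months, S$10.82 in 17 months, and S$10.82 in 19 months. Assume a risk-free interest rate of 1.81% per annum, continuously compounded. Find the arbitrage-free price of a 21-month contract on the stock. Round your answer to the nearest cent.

S$324.49

PV(dividends) I = 10.82·e^(−0.0181·7/12) + 10.82·e^(−0.0181·8/12) + 10.82·e^(−0.0181·17/12) + 10.82·e^(−0.0181·19/12)
I = 10.7064 + 10.6902 + 10.5461 + 10.5143 = 42.4570
F = (S − I)·e^(rT) = (356.83 − 42.4570) · e^(0.0181·21/12)
= 314.3730 · e^0.031675 = 314.3730 × 1.032182 = S$324.49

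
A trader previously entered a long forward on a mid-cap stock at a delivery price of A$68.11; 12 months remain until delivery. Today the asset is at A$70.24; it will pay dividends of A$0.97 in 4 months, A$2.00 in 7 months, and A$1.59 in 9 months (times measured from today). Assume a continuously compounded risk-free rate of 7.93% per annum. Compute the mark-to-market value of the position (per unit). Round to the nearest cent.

PV(remaining dividends) I = 0.97·e^(−0.0793·4/12) + 2.00·e^(−0.0793·7/12) + 1.59·e^(−0.0793·9/12) = 4.3525
Current forward F = (S − I)·e^(rT) = (70.24 − 4.3525)·e^(0.0793·12/12) = 65.8875 × 1.082529 = 71.3251
Value (long) = (F − K)·e^(−rT) = (71.3251 − 68.11) × 0.923763 = 2.9700
Value = A$2.97

A$2.97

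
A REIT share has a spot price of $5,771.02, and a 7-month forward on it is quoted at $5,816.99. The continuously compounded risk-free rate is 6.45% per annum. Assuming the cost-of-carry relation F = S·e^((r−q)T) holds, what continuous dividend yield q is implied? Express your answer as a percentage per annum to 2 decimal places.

5.09%

From F = S·e^((r−q)T): (r − q) = ln(F/S)/T
ln(5816.99/5771.02) = ln(1.007966) = 0.007934
(r − q) = 0.007934 / (7/12) = 0.013601
q = r − ln(F/S)/T = 0.0645 − 0.013601 = 0.050899
q = 5.09%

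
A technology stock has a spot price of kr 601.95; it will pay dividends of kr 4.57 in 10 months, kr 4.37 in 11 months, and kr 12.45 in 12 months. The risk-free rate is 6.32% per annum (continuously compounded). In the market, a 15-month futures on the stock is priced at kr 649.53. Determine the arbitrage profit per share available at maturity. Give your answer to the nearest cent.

kr 19.90 per share

PV(dividends) I = 4.57·e^(−0.0632·10/12) + 4.37·e^(−0.0632·11/12) + 12.45·e^(−0.0632·12/12) = 20.1471
Fair futures F* = (S − I)·e^(rT) = (601.95 − 20.1471)·e^0.079000 = 581.8029 × 1.082204 = 629.6294
Market kr 649.53 > fair 629.6294: forward overpriced → cash-and-carry (borrow at r, buy the stock and collect the dividends, short the forward).
Profit at T = |F_mkt − F*| = |649.53 − 629.6294| = kr 19.90 per share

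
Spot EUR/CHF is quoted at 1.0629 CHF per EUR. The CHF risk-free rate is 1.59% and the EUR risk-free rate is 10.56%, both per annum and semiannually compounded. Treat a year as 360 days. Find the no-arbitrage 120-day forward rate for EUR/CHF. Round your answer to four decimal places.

By covered interest parity, F = S · (1+r_CHF/2)^(2T) / (1+r_EUR/2)^(2T)
= 1.0629 × 1.005293 / 1.034897 = 1.0629 × 0.971394
F = 1.0325 CHF per EUR

1.0325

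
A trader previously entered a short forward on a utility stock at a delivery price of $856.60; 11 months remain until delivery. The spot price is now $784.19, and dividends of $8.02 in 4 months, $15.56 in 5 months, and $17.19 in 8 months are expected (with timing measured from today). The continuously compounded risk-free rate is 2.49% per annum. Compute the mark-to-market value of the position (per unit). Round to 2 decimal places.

PV(remaining dividends) I = 8.02·e^(−0.0249·4/12) + 15.56·e^(−0.0249·5/12) + 17.19·e^(−0.0249·8/12) = 40.2601
Current forward F = (S − I)·e^(rT) = (784.19 − 40.2601)·e^(0.0249·11/12) = 743.9299 × 1.023087 = 761.1050
Value (long) = (F − K)·e^(−rT) = (761.1050 − 856.60) × 0.977434 = -93.3401
Short position value = −(long value) = $93.34

$93.34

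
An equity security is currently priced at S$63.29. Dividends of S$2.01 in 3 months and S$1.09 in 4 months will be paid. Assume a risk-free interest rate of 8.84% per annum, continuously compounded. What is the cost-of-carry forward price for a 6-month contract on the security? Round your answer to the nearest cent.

PV(dividends) I = 2.01·e^(−0.0884·3/12) + 1.09·e^(−0.0884·4/12)
I = 1.9661 + 1.0583 = 3.0244
F = (S − I)·e^(rT) = (63.29 − 3.0244) · e^(0.0884·6/12)
= 60.2656 · e^0.044200 = 60.2656 × 1.045191 = S$62.99

S$62.99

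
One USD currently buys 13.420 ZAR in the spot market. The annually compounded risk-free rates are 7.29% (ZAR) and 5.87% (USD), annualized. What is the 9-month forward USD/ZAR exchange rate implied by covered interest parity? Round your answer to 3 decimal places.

By covered interest parity, F = S · (1+r_ZAR)^T / (1+r_USD)^T
= 13.420 × 1.054191 / 1.043710 = 13.420 × 1.010042
F = 13.555 ZAR per USD

13.555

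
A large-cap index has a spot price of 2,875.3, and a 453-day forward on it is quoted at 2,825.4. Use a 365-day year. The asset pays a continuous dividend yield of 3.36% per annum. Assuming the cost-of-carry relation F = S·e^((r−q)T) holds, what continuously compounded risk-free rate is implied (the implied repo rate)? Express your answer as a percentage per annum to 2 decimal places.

From F = S·e^((r−q)T): (r − q) = ln(F/S)/T
ln(2825.4/2875.3) = ln(0.982645) = -0.017507
(r − q) = -0.017507 / (453/365) = -0.014106
r = ln(F/S)/T + q = -0.014106 + 0.0336 = 0.019494
r = 1.95%

1.95%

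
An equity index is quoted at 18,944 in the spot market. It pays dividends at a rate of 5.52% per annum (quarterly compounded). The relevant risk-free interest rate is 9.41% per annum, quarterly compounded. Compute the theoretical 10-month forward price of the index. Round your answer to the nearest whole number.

19,557

F = S · (1+r/4)^(4T) / (1+q/4)^(4T)
= 18944 × 1.080591 / 1.046745 = 18944 × 1.032335
F = 19,557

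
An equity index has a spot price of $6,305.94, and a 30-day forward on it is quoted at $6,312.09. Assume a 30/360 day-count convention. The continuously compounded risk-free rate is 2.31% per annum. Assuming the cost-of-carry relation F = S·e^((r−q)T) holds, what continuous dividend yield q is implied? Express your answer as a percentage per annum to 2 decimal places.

From F = S·e^((r−q)T): (r − q) = ln(F/S)/T
ln(6312.09/6305.94) = ln(1.000975) = 0.000975
(r − q) = 0.000975 / (30/360) = 0.011700
q = r − ln(F/S)/T = 0.0231 − 0.011700 = 0.011400
q = 1.14%

1.14%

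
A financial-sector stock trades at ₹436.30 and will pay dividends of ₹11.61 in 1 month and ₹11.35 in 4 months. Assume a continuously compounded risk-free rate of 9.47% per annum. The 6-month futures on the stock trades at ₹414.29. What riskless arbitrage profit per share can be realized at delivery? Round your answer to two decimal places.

PV(dividends) I = 11.61·e^(−0.0947·1/12) + 11.35·e^(−0.0947·4/12) = 22.5161
Fair futures F* = (S − I)·e^(rT) = (436.30 − 22.5161)·e^0.047350 = 413.7839 × 1.048489 = 433.8479
Market ₹414.29 < fair 433.8479: forward underpriced → reverse cash-and-carry (short the stock, invest proceeds at r, pay the dividends, go long the forward).
Profit at T = |F_mkt − F*| = |414.29 − 433.8479| = ₹19.56 per share

₹19.56 per share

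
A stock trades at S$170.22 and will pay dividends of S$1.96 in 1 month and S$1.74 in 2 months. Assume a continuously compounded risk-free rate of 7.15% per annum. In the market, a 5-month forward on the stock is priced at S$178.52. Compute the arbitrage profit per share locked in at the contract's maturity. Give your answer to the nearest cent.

PV(dividends) I = 1.96·e^(−0.0715·1/12) + 1.74·e^(−0.0715·2/12) = 3.6677
Fair forward F* = (S − I)·e^(rT) = (170.22 − 3.6677)·e^0.029792 = 166.5523 × 1.030240 = 171.5888
Market S$178.52 > fair 171.5888: forward overpriced → cash-and-carry (borrow at r, buy the stock and collect the dividends, short the forward).
Profit at T = |F_mkt − F*| = |178.52 − 171.5888| = S$6.93 per share

S$6.93 per share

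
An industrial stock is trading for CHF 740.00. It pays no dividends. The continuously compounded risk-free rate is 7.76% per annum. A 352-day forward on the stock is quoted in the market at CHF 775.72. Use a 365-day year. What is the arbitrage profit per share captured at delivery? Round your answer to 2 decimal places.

Fair forward: F* = S·e^(carry·T), with carry = r = 0.0776
F* = 740.00 · e^(0.0776 × 352/365) = 740.00 · e^0.074836 = 740.00 × 1.077707 = CHF 797.5032
Market CHF 775.72 < fair CHF 797.5032: forward underpriced → reverse cash-and-carry (short spot, go long the forward).
At maturity, profit = |F_mkt − F*| = |775.72 − 797.5032| = CHF 21.78 per share

CHF 21.78 per share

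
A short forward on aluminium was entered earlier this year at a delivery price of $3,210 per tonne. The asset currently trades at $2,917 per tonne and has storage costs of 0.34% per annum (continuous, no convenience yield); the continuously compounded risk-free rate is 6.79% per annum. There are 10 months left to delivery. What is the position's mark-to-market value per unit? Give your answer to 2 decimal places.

$108.13 per tonne

Current fair forward for the remaining 10 months: F = S·e^((r + u)·T), (r + u) = 0.0679 + 0.0034 = 0.0713
F = 2917 · e^(0.0713 × 10/12) = 2917 × 1.06121732 = 3095.5709
Value of long forward = (F − K)·e^(−rT) = (3095.5709 − 3210) · e^(−0.0679·10/12)
= -114.4291 × 0.94498773 = -108.13
Short position value = −(long value) = $108.13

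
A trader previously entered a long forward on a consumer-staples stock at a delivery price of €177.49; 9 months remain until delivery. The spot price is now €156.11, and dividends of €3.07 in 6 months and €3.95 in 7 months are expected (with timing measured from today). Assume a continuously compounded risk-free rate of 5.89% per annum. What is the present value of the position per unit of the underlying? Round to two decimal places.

-€20.51

PV(remaining dividends) I = 3.07·e^(−0.0589·6/12) + 3.95·e^(−0.0589·7/12) = 6.7975
Current forward F = (S − I)·e^(rT) = (156.11 − 6.7975)·e^(0.0589·9/12) = 149.3125 × 1.045165 = 156.0562
Value (long) = (F − K)·e^(−rT) = (156.0562 − 177.49) × 0.956787 = -20.5076
Value = -€20.51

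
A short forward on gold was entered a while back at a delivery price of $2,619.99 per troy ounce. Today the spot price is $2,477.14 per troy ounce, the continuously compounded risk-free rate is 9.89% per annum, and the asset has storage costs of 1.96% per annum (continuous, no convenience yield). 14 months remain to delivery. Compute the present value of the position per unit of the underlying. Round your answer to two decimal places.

Current fair forward for the remaining 14 months: F = S·e^((r + u)·T), (r + u) = 0.0989 + 0.0196 = 0.1185
F = 2477.14 · e^(0.1185 × 14/12) = 2477.14 × 1.14826258 = 2844.4072
Value of long forward = (F − K)·e^(−rT) = (2844.4072 − 2619.99) · e^(−0.0989·14/12)
= 224.4172 × 0.89102452 = 199.96
Short position value = −(long value) = -$199.96

-$199.96 per troy ounce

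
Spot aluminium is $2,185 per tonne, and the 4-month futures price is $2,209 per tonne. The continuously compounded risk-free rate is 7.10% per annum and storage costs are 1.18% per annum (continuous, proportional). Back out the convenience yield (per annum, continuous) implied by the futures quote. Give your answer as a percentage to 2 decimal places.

F = S·e^((r+u−y)T) ⇒ (r+u−y) = ln(F/S)/T
ln(2209/2185) = 0.010924; /T ⇒ 0.032772
y = r + u − ln(F/S)/T = 0.0710 + 0.0118 − 0.032772 = 0.050028
y = 5.00%

5.00%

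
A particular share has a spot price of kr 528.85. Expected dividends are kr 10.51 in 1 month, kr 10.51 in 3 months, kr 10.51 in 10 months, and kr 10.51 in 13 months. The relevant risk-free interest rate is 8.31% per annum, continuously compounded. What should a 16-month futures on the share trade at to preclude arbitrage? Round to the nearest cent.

kr 545.97

PV(dividends) I = 10.51·e^(−0.0831·1/12) + 10.51·e^(−0.0831·3/12) + 10.51·e^(−0.0831·10/12) + 10.51·e^(−0.0831·13/12)
I = 10.4375 + 10.2939 + 9.8068 + 9.6052 = 40.1434
F = (S − I)·e^(rT) = (528.85 − 40.1434) · e^(0.0831·16/12)
= 488.7066 · e^0.110800 = 488.7066 × 1.117171 = kr 545.97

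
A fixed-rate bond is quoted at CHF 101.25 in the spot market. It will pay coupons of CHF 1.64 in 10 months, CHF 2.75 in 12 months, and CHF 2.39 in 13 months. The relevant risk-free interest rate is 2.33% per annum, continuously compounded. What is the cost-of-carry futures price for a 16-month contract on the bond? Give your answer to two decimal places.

CHF 97.61

PV(coupons) I = 1.64·e^(−0.0233·10/12) + 2.75·e^(−0.0233·12/12) + 2.39·e^(−0.0233·13/12)
I = 1.6085 + 2.6867 + 2.3304 = 6.6256
F = (S − I)·e^(rT) = (101.25 − 6.6256) · e^(0.0233·16/12)
= 94.6244 · e^0.031067 = 94.6244 × 1.031555 = CHF 97.61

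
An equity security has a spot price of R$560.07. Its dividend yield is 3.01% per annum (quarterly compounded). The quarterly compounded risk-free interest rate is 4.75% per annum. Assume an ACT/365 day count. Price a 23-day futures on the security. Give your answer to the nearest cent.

F = S · (1+r/4)^(4T) / (1+q/4)^(4T)
= 560.07 × 1.002980 / 1.001891 = 560.07 × 1.001087
F = R$560.68

R$560.68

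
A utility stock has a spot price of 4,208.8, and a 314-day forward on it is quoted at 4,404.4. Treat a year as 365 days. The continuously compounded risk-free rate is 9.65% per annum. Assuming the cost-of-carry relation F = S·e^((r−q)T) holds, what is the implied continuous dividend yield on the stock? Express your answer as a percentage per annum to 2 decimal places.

From F = S·e^((r−q)T): (r − q) = ln(F/S)/T
ln(4404.4/4208.8) = ln(1.046474) = 0.045426
(r − q) = 0.045426 / (314/365) = 0.052804
q = r − ln(F/S)/T = 0.0965 − 0.052804 = 0.043696
q = 4.37%

4.37%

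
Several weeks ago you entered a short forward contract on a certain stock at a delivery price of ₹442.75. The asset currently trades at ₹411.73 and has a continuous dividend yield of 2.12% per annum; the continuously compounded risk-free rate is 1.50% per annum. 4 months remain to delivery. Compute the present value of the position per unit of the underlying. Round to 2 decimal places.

Current fair forward for the remaining 4 months: F = S·e^((r − q)·T), (r − q) = 0.0150 − 0.0212 = -0.0062
F = 411.73 · e^(-0.0062 × 4/12) = 411.73 × 0.997935 = 410.8798
Value of long forward = (F − K)·e^(−rT) = (410.8798 − 442.75) · e^(−0.0150·4/12)
= -31.8702 × 0.995012 = -31.71
Short position value = −(long value) = ₹31.71

₹31.71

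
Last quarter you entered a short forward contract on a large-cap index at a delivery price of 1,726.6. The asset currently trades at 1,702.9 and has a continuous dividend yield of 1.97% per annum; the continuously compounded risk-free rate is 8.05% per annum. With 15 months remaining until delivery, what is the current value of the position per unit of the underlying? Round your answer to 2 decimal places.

-100.16

Current fair forward for the remaining 15 months: F = S·e^((r − q)·T), (r − q) = 0.0805 − 0.0197 = 0.0608
F = 1702.9 · e^(0.0608 × 15/12) = 1702.9 × 1.07896257 = 1837.3654
Value of long forward = (F − K)·e^(−rT) = (1837.3654 − 1726.6) · e^(−0.0805·15/12)
= 110.7654 × 0.90427207 = 100.16
Short position value = −(long value) = -100.16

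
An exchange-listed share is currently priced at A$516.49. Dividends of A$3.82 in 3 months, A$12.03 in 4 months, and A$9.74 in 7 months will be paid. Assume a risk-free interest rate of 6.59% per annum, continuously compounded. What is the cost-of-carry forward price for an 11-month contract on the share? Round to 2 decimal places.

A$522.20

PV(dividends) I = 3.82·e^(−0.0659·3/12) + 12.03·e^(−0.0659·4/12) + 9.74·e^(−0.0659·7/12)
I = 3.7576 + 11.7686 + 9.3727 = 24.8989
F = (S − I)·e^(rT) = (516.49 − 24.8989) · e^(0.0659·11/12)
= 491.5911 · e^0.060408 = 491.5911 × 1.062270 = A$522.20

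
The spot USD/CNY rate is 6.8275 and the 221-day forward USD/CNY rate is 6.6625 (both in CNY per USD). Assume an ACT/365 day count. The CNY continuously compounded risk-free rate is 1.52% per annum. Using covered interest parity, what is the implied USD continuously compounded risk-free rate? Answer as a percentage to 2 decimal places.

F = S·e^((r_CNY − r_USD)T) ⇒ r_USD = r_CNY − ln(F/S)/T
ln(6.6625/6.8275) = -0.024464; /(221/365) = -0.040404
r_USD = 0.0152 + 0.040404 = 0.055604
r_USD = 5.56%

5.56%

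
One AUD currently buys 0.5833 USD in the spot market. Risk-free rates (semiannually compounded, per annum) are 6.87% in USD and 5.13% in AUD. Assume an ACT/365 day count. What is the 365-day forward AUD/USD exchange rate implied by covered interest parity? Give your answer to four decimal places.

0.5932

By covered interest parity, F = S · (1+r_USD/2)^(2T) / (1+r_AUD/2)^(2T)
= 0.5833 × 1.069880 / 1.051958 = 0.5833 × 1.017037
F = 0.5932 USD per AUD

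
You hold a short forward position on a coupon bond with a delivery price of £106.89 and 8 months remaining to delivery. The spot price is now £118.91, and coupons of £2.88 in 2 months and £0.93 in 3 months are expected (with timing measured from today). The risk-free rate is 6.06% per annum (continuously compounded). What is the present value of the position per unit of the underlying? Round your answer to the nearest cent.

PV(remaining coupons) I = 2.88·e^(−0.0606·2/12) + 0.93·e^(−0.0606·3/12) = 3.7671
Current forward F = (S − I)·e^(rT) = (118.91 − 3.7671)·e^(0.0606·8/12) = 115.1429 × 1.041227 = 119.8899
Value (long) = (F − K)·e^(−rT) = (119.8899 − 106.89) × 0.960405 = 12.4852
Short position value = −(long value) = -£12.49

-£12.49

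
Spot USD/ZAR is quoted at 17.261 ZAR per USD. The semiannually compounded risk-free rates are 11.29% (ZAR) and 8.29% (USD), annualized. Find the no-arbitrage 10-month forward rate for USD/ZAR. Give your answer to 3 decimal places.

By covered interest parity, F = S · (1+r_ZAR/2)^(2T) / (1+r_USD/2)^(2T)
= 17.261 × 1.095843 / 1.070033 = 17.261 × 1.024121
F = 17.677 ZAR per USD

17.677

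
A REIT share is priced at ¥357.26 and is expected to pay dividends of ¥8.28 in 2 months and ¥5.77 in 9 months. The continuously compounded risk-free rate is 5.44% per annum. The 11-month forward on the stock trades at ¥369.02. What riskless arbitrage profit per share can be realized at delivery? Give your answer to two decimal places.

PV(dividends) I = 8.28·e^(−0.0544·2/12) + 5.77·e^(−0.0544·9/12) = 13.7446
Fair forward F* = (S − I)·e^(rT) = (357.26 − 13.7446)·e^0.049867 = 343.5154 × 1.051131 = 361.0797
Market ¥369.02 > fair 361.0797: forward overpriced → cash-and-carry (borrow at r, buy the stock and collect the dividends, short the forward).
Profit at T = |F_mkt − F*| = |369.02 − 361.0797| = ¥7.94 per share

¥7.94 per share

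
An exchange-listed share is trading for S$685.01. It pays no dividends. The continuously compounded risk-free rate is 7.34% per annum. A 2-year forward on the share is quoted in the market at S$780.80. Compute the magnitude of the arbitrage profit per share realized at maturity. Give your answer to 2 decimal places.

Fair forward: F* = S·e^(carry·T), with carry = r = 0.0734
F* = 685.01 · e^(0.0734 × 2) = 685.01 · e^0.146800 = 685.01 × 1.158122 = S$793.3252
Market S$780.80 < fair S$793.3252: forward underpriced → reverse cash-and-carry (short spot, go long the forward).
At maturity, profit = |F_mkt − F*| = |780.80 − 793.3252| = S$12.53 per share

S$12.53 per share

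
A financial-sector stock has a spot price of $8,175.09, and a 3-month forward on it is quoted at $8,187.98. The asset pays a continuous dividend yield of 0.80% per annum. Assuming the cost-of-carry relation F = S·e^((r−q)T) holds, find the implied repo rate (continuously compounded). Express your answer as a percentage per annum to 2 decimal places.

1.43%

From F = S·e^((r−q)T): (r − q) = ln(F/S)/T
ln(8187.98/8175.09) = ln(1.001577) = 0.001576
(r − q) = 0.001576 / (3/12) = 0.006304
r = ln(F/S)/T + q = 0.006304 + 0.0080 = 0.014304
r = 1.43%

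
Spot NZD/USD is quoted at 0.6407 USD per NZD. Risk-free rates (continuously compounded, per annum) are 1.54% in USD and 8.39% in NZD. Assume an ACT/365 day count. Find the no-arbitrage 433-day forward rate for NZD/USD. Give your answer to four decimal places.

F = S·e^((r_USD − r_NZD)T) = 0.6407 · e^((0.0154 − 0.0839) × 433/365)
= 0.6407 · e^-0.081262 = 0.6407 × 0.921952
F = 0.5907 USD per NZD

0.5907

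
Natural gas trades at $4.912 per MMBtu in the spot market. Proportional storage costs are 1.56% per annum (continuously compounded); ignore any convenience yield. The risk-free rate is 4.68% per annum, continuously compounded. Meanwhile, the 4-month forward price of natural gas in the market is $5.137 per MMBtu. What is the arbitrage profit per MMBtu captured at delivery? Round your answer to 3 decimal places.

Fair forward: F* = S·e^(carry·T), with carry = (r + u) = 0.0468 + 0.0156 = 0.0624
F* = 4.912 · e^(0.0624 × 4/12) = 4.912 · e^0.020800 = 4.912 × 1.021018 = $5.0152
Market $5.137 > fair $5.0152: forward overpriced → cash-and-carry (buy spot, short the forward).
At maturity, profit = |F_mkt − F*| = |5.137 − 5.0152| = $0.122 per MMBtu

$0.122 per MMBtu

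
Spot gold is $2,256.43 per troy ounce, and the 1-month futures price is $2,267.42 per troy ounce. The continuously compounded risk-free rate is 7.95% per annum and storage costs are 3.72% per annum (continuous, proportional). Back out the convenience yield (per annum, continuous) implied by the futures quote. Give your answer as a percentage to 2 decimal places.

F = S·e^((r+u−y)T) ⇒ (r+u−y) = ln(F/S)/T
ln(2267.42/2256.43) = 0.004859; /T ⇒ 0.058308
y = r + u − ln(F/S)/T = 0.0795 + 0.0372 − 0.058308 = 0.058392
y = 5.84%

5.84%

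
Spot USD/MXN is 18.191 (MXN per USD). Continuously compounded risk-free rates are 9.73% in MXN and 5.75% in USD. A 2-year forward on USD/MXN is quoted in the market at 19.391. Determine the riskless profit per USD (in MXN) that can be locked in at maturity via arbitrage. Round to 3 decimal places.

0.307 per USD (in MXN)

Fair forward: F* = S·e^(carry·T), with carry = (r_MXN − r_USD) = 0.0973 − 0.0575 = 0.0398
F* = 18.191 · e^(0.0398 × 2) = 18.191 · e^0.079600 = 18.191 × 1.082854 = 19.6982
Market 19.391 < fair 19.6982: forward underpriced → reverse cash-and-carry (short spot, go long the forward).
At maturity, profit = |F_mkt − F*| = |19.391 − 19.6982| = 0.307 per USD (in MXN)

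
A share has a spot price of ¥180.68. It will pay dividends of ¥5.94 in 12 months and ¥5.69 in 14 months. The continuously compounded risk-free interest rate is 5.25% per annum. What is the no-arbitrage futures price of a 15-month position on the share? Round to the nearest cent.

¥181.20

PV(dividends) I = 5.94·e^(−0.0525·12/12) + 5.69·e^(−0.0525·14/12)
I = 5.6362 + 5.3519 = 10.9881
F = (S − I)·e^(rT) = (180.68 − 10.9881) · e^(0.0525·15/12)
= 169.6919 · e^0.065625 = 169.6919 × 1.067826 = ¥181.20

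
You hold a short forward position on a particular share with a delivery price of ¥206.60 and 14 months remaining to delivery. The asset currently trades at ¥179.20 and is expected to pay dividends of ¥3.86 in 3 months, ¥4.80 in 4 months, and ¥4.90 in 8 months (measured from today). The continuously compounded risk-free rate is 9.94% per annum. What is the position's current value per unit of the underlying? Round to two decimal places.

PV(remaining dividends) I = 3.86·e^(−0.0994·3/12) + 4.80·e^(−0.0994·4/12) + 4.90·e^(−0.0994·8/12) = 12.9946
Current forward F = (S − I)·e^(rT) = (179.20 − 12.9946)·e^(0.0994·14/12) = 166.2054 × 1.122958 = 186.6417
Value (long) = (F − K)·e^(−rT) = (186.6417 − 206.60) × 0.890505 = -17.7730
Short position value = −(long value) = ¥17.77

¥17.77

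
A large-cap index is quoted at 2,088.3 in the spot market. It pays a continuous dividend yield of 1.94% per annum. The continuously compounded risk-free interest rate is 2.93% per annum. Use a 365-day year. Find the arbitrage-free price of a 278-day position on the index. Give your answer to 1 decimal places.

F = S·e^((r − q)T) = 2088.3 · e^((0.0293 − 0.0194) × 278/365)
= 2088.3 · e^0.007540 = 2088.3 × 1.007568
F = 2,104.1

2,104.1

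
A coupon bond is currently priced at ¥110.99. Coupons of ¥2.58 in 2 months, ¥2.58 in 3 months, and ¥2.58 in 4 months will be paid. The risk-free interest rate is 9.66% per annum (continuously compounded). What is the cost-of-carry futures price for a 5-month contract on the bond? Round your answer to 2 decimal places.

¥107.68

PV(coupons) I = 2.58·e^(−0.0966·2/12) + 2.58·e^(−0.0966·3/12) + 2.58·e^(−0.0966·4/12)
I = 2.5388 + 2.5184 + 2.4982 = 7.5554
F = (S − I)·e^(rT) = (110.99 − 7.5554) · e^(0.0966·5/12)
= 103.4346 · e^0.040250 = 103.4346 × 1.041071 = ¥107.68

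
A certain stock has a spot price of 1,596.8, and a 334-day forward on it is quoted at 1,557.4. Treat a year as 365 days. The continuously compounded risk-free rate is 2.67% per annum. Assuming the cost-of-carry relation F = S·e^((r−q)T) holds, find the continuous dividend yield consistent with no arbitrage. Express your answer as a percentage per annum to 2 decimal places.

From F = S·e^((r−q)T): (r − q) = ln(F/S)/T
ln(1557.4/1596.8) = ln(0.975326) = -0.024984
(r − q) = -0.024984 / (334/365) = -0.027303
q = r − ln(F/S)/T = 0.0267 + 0.027303 = 0.054003
q = 5.40%

5.40%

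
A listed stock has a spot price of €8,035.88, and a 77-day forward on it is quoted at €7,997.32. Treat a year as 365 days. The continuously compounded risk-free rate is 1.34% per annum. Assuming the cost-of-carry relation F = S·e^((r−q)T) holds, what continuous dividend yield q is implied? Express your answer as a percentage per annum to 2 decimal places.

3.62%

From F = S·e^((r−q)T): (r − q) = ln(F/S)/T
ln(7997.32/8035.88) = ln(0.995202) = -0.004810
(r − q) = -0.004810 / (77/365) = -0.022801
q = r − ln(F/S)/T = 0.0134 + 0.022801 = 0.036201
q = 3.62%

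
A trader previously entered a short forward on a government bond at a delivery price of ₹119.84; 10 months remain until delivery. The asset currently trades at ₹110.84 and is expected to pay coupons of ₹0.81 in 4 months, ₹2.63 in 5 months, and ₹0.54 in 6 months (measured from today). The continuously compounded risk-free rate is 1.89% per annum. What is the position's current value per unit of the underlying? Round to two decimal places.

PV(remaining coupons) I = 0.81·e^(−0.0189·4/12) + 2.63·e^(−0.0189·5/12) + 0.54·e^(−0.0189·6/12) = 3.9492
Current forward F = (S − I)·e^(rT) = (110.84 − 3.9492)·e^(0.0189·10/12) = 106.8908 × 1.015875 = 108.5877
Value (long) = (F − K)·e^(−rT) = (108.5877 − 119.84) × 0.984373 = -11.0765
Short position value = −(long value) = ₹11.08

₹11.08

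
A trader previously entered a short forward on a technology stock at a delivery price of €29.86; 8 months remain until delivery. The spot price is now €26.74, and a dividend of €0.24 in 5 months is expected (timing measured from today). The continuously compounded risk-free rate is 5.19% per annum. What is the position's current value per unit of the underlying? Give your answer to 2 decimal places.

€2.34

PV(remaining dividends) I = 0.24·e^(−0.0519·5/12) = 0.2349
Current forward F = (S − I)·e^(rT) = (26.74 − 0.2349)·e^(0.0519·8/12) = 26.5051 × 1.035206 = 27.4382
Value (long) = (F − K)·e^(−rT) = (27.4382 − 29.86) × 0.965992 = -2.3394
Short position value = −(long value) = €2.34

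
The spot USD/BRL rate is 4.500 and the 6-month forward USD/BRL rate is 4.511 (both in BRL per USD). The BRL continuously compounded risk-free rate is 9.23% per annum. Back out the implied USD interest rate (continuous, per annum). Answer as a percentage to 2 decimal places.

F = S·e^((r_BRL − r_USD)T) ⇒ r_USD = r_BRL − ln(F/S)/T
ln(4.511/4.500) = 0.002441; /(6/12) = 0.004882
r_USD = 0.0923 − 0.004882 = 0.087418
r_USD = 8.74%

8.74%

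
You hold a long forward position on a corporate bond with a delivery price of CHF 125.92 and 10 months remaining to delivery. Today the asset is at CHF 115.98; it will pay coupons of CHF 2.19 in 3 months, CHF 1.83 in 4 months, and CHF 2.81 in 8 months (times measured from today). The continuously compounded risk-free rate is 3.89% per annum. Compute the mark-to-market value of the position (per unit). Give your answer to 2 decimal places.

-CHF 12.64

PV(remaining coupons) I = 2.19·e^(−0.0389·3/12) + 1.83·e^(−0.0389·4/12) + 2.81·e^(−0.0389·8/12) = 6.7133
Current forward F = (S − I)·e^(rT) = (115.98 − 6.7133)·e^(0.0389·10/12) = 109.2667 × 1.032948 = 112.8668
Value (long) = (F − K)·e^(−rT) = (112.8668 − 125.92) × 0.968103 = -12.6368
Value = -CHF 12.64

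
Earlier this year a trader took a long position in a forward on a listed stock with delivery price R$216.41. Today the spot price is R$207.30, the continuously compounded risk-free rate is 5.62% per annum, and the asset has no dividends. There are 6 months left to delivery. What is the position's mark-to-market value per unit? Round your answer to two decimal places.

Current fair forward for the remaining 6 months: F = S·e^(r·T), r = 0.0562
F = 207.30 · e^(0.0562 × 6/12) = 207.30 × 1.028499 = 213.2078
Value of long forward = (F − K)·e^(−rT) = (213.2078 − 216.41) · e^(−0.0562·6/12)
= -3.2022 × 0.972291 = -3.11

-R$3.11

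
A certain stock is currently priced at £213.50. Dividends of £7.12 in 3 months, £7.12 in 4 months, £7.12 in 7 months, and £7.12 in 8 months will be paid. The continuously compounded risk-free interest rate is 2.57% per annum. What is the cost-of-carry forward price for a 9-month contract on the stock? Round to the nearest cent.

£188.96

PV(dividends) I = 7.12·e^(−0.0257·3/12) + 7.12·e^(−0.0257·4/12) + 7.12·e^(−0.0257·7/12) + 7.12·e^(−0.0257·8/12)
I = 7.0744 + 7.0593 + 7.0141 + 6.9990 = 28.1468
F = (S − I)·e^(rT) = (213.50 − 28.1468) · e^(0.0257·9/12)
= 185.3532 · e^0.019275 = 185.3532 × 1.019462 = £188.96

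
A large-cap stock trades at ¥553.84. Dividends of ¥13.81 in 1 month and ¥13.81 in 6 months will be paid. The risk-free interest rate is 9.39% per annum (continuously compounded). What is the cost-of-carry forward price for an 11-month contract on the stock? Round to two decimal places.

PV(dividends) I = 13.81·e^(−0.0939·1/12) + 13.81·e^(−0.0939·6/12)
I = 13.7024 + 13.1766 = 26.8790
F = (S − I)·e^(rT) = (553.84 − 26.8790) · e^(0.0939·11/12)
= 526.9610 · e^0.086075 = 526.9610 × 1.089888 = ¥574.33

¥574.33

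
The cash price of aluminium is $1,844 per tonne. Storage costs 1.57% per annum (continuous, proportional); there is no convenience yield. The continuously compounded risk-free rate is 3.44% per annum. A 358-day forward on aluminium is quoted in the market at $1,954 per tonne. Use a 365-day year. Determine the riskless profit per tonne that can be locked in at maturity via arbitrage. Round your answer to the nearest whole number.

Fair forward: F* = S·e^(carry·T), with carry = (r + u) = 0.0344 + 0.0157 = 0.0501
F* = 1844 · e^(0.0501 × 358/365) = 1844 · e^0.049139 = 1844 × 1.050366 = $1936.8749
Market $1954 > fair $1936.8749: forward overpriced → cash-and-carry (buy spot, short the forward).
At maturity, profit = |F_mkt − F*| = |1954 − 1936.8749| = $17 per tonne

$17 per tonne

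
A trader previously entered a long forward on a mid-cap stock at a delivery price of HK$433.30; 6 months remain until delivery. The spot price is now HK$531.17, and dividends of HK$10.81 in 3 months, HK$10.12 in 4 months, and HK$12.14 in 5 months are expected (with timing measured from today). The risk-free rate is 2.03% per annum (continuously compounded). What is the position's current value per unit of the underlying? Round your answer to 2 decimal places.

PV(remaining dividends) I = 10.81·e^(−0.0203·3/12) + 10.12·e^(−0.0203·4/12) + 12.14·e^(−0.0203·5/12) = 32.8448
Current forward F = (S − I)·e^(rT) = (531.17 − 32.8448)·e^(0.0203·6/12) = 498.3252 × 1.010202 = 503.4091
Value (long) = (F − K)·e^(−rT) = (503.4091 − 433.30) × 0.989901 = 69.4011
Value = HK$69.40

HK$69.40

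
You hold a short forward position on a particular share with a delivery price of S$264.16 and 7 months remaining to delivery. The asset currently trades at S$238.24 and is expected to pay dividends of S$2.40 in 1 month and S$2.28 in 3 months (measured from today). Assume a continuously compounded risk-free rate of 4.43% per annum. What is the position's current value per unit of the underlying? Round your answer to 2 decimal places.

S$23.83

PV(remaining dividends) I = 2.40·e^(−0.0443·1/12) + 2.28·e^(−0.0443·3/12) = 4.6460
Current forward F = (S − I)·e^(rT) = (238.24 − 4.6460)·e^(0.0443·7/12) = 233.5940 × 1.026178 = 239.7090
Value (long) = (F − K)·e^(−rT) = (239.7090 − 264.16) × 0.974489 = -23.8272
Short position value = −(long value) = S$23.83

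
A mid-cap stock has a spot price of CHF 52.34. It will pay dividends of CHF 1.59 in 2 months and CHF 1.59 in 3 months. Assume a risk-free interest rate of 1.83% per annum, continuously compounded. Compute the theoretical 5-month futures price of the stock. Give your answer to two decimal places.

CHF 49.55

PV(dividends) I = 1.59·e^(−0.0183·2/12) + 1.59·e^(−0.0183·3/12)
I = 1.5852 + 1.5827 = 3.1679
F = (S − I)·e^(rT) = (52.34 − 3.1679) · e^(0.0183·5/12)
= 49.1721 · e^0.007625 = 49.1721 × 1.007654 = CHF 49.55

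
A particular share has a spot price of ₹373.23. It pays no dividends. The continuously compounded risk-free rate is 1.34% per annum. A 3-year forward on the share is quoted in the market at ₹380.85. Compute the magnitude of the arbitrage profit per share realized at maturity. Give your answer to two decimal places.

Fair forward: F* = S·e^(carry·T), with carry = r = 0.0134
F* = 373.23 · e^(0.0134 × 3) = 373.23 · e^0.040200 = 373.23 × 1.041019 = ₹388.5395
Market ₹380.85 < fair ₹388.5395: forward underpriced → reverse cash-and-carry (short spot, go long the forward).
At maturity, profit = |F_mkt − F*| = |380.85 − 388.5395| = ₹7.69 per share

₹7.69 per share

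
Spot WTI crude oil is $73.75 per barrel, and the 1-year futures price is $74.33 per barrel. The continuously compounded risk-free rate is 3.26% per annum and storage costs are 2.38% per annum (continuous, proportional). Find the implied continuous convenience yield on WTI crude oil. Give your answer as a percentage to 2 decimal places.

F = S·e^((r+u−y)T) ⇒ (r+u−y) = ln(F/S)/T
ln(74.33/73.75) = 0.007834; /T ⇒ 0.007834
y = r + u − ln(F/S)/T = 0.0326 + 0.0238 − 0.007834 = 0.048566
y = 4.86%

4.86%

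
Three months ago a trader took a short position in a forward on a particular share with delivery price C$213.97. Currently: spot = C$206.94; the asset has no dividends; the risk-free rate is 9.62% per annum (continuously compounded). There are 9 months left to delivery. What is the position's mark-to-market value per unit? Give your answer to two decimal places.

Current fair forward for the remaining 9 months: F = S·e^(r·T), r = 0.0962
F = 206.94 · e^(0.0962 × 9/12) = 206.94 × 1.074817 = 222.4226
Value of long forward = (F − K)·e^(−rT) = (222.4226 − 213.97) · e^(−0.0962·9/12)
= 8.4526 × 0.930391 = 7.86
Short position value = −(long value) = -C$7.86

-C$7.86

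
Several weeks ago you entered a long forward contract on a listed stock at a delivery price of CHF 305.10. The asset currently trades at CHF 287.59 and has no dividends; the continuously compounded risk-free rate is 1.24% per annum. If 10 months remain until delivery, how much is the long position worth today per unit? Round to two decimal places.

Current fair forward for the remaining 10 months: F = S·e^(r·T), r = 0.0124
F = 287.59 · e^(0.0124 × 10/12) = 287.59 × 1.010387 = 290.5772
Value of long forward = (F − K)·e^(−rT) = (290.5772 − 305.10) · e^(−0.0124·10/12)
= -14.5228 × 0.989720 = -14.37

-CHF 14.37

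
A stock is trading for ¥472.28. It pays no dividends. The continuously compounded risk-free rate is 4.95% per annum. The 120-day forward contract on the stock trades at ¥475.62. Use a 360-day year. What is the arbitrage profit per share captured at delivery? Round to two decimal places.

¥4.52 per share

Fair forward: F* = S·e^(carry·T), with carry = r = 0.0495
F* = 472.28 · e^(0.0495 × 120/360) = 472.28 · e^0.016500 = 472.28 × 1.016637 = ¥480.1373
Market ¥475.62 < fair ¥480.1373: forward underpriced → reverse cash-and-carry (short spot, go long the forward).
At maturity, profit = |F_mkt − F*| = |475.62 − 480.1373| = ¥4.52 per share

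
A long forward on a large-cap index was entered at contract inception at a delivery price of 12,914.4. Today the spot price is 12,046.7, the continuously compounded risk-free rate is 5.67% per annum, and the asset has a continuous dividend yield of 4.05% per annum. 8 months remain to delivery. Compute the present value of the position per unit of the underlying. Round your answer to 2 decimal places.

-709.56

Current fair forward for the remaining 8 months: F = S·e^((r − q)·T), (r − q) = 0.0567 − 0.0405 = 0.0162
F = 12046.7 · e^(0.0162 × 8/12) = 12046.7 × 1.01085853 = 12177.5095
Value of long forward = (F − K)·e^(−rT) = (12177.5095 − 12914.4) · e^(−0.0567·8/12)
= -736.8905 × 0.96290550 = -709.56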